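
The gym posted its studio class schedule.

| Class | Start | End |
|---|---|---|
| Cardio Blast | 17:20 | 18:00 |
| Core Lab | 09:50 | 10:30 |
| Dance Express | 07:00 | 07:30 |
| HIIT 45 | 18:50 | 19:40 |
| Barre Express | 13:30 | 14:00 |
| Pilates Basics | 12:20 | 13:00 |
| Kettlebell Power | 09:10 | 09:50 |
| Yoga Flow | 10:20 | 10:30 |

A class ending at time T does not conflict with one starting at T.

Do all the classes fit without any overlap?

Sorted by start: Dance Express, Kettlebell Power, Core Lab, Yoga Flow, Pilates Basics, Barre Express, Cardio Blast, HIIT 45.
Kettlebell Power starts after Dance Express ends — done with Dance Express.
Core Lab starts exactly when Kettlebell Power ends (back-to-back, no overlap) — done with Kettlebell Power.
Yoga Flow starts before Core Lab ends → Core Lab and Yoga Flow overlap.
That's a conflict, so the schedule is not conflict-free.

No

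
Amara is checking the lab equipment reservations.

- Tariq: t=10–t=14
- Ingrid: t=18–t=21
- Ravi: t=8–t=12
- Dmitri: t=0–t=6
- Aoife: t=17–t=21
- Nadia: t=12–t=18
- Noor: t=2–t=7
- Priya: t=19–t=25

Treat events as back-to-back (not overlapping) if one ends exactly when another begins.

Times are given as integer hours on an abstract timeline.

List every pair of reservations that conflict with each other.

Aoife & Ingrid, Aoife & Nadia, Aoife & Priya, Dmitri & Noor, Ingrid & Priya, Nadia & Tariq, Ravi & Tariq

Sorted by start: Dmitri, Noor, Ravi, Tariq, Nadia, Aoife, Ingrid, Priya.
Noor starts before Dmitri ends → Dmitri and Noor overlap.
Ravi starts after Dmitri ends — done with Dmitri.
Ravi starts after Noor ends — done with Noor.
Tariq starts before Ravi ends → Ravi and Tariq overlap.
Nadia starts exactly when Ravi ends (back-to-back, no overlap) — done with Ravi.
Nadia starts before Tariq ends → Tariq and Nadia overlap.
Aoife starts after Tariq ends — done with Tariq.
Aoife starts before Nadia ends → Nadia and Aoife overlap.
Ingrid starts exactly when Nadia ends (back-to-back, no overlap) — done with Nadia.
Ingrid starts before Aoife ends → Aoife and Ingrid overlap.
Priya starts before Aoife ends → Aoife and Priya overlap.
Priya starts before Ingrid ends → Ingrid and Priya overlap.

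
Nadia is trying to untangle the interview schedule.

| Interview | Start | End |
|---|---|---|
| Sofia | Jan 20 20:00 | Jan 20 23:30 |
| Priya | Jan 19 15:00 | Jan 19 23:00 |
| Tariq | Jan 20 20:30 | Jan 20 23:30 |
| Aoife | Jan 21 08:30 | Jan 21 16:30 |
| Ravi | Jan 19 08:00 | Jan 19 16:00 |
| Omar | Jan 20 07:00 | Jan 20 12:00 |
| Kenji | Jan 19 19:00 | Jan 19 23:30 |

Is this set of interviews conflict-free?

No

Sorted by start: Ravi, Priya, Kenji, Omar, Sofia, Tariq, Aoife.
Priya starts before Ravi ends → Ravi and Priya overlap.
That's a conflict, so the schedule is not conflict-free.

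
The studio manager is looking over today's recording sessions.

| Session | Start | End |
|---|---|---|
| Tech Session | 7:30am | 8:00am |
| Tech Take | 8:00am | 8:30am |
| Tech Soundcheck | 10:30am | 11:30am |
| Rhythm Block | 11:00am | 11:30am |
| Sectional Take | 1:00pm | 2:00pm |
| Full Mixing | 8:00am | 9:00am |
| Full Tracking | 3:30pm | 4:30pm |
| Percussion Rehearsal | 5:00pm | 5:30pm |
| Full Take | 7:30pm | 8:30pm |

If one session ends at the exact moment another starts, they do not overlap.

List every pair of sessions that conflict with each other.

Check each pair: they overlap iff neither finishes before the other starts.
Sorted by start: Tech Session, Tech Take, Full Mixing, Tech Soundcheck, Rhythm Block, Sectional Take, Full Tracking, Percussion Rehearsal, Full Take.
Tech Take starts exactly when Tech Session ends (back-to-back, no overlap) — done with Tech Session.
Full Mixing starts before Tech Take ends → Tech Take and Full Mixing overlap.
Tech Soundcheck starts after Tech Take ends — done with Tech Take.
Tech Soundcheck starts after Full Mixing ends — done with Full Mixing.
Rhythm Block starts before Tech Soundcheck ends → Tech Soundcheck and Rhythm Block overlap.
Sectional Take starts after Tech Soundcheck ends — done with Tech Soundcheck.
Sectional Take starts after Rhythm Block ends — done with Rhythm Block.
Full Tracking starts after Sectional Take ends — done with Sectional Take.
Percussion Rehearsal starts after Full Tracking ends — done with Full Tracking.
Full Take starts after Percussion Rehearsal ends.

Full Mixing & Tech Take, Rhythm Block & Tech Soundcheck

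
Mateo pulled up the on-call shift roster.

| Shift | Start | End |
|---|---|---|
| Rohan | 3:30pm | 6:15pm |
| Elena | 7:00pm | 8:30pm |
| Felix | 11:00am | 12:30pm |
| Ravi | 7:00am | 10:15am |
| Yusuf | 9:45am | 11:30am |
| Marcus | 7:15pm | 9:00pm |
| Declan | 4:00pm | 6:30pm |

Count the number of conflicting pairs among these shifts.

Check each pair: they overlap iff neither finishes before the other starts.
Sorted by start: Ravi, Yusuf, Felix, Rohan, Declan, Elena, Marcus.
Yusuf starts before Ravi ends → Ravi and Yusuf overlap.
Felix starts after Ravi ends; Ravi is clear from here.
Felix starts before Yusuf ends → Yusuf and Felix overlap.
Rohan starts after Yusuf ends; Yusuf is clear from here.
Rohan starts after Felix ends; Felix is clear from here.
Declan starts before Rohan ends → Rohan and Declan overlap.
Elena starts after Rohan ends; Rohan is clear from here.
Elena starts after Declan ends; Declan is clear from here.
Marcus starts before Elena ends → Elena and Marcus overlap.
Overlapping pairs: Declan & Rohan, Elena & Marcus, Felix & Yusuf, Ravi & Yusuf — 4 in total.

4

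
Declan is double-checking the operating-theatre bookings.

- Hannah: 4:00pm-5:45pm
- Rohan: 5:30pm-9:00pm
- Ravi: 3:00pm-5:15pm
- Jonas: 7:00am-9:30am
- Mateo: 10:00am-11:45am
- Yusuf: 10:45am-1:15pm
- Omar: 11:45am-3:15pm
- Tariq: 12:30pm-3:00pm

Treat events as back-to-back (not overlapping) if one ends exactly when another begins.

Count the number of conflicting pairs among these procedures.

Sorted by start: Jonas, Mateo, Yusuf, Omar, Tariq, Ravi, Hannah, Rohan.
Mateo starts after Jonas ends — done with Jonas.
Yusuf starts before Mateo ends → Mateo and Yusuf overlap.
Omar starts exactly when Mateo ends (back-to-back, no overlap) — done with Mateo.
Omar starts before Yusuf ends → Yusuf and Omar overlap.
Tariq starts before Yusuf ends → Yusuf and Tariq overlap.
Ravi starts after Yusuf ends — done with Yusuf.
Tariq starts before Omar ends → Omar and Tariq overlap.
Ravi starts before Omar ends → Omar and Ravi overlap.
Hannah starts after Omar ends — done with Omar.
Ravi starts exactly when Tariq ends (back-to-back, no overlap) — done with Tariq.
Hannah starts before Ravi ends → Ravi and Hannah overlap.
Rohan starts after Ravi ends.
Rohan starts before Hannah ends → Hannah and Rohan overlap.
Overlapping pairs: Hannah & Ravi, Hannah & Rohan, Mateo & Yusuf, Omar & Ravi, Omar & Tariq, Omar & Yusuf, Tariq & Yusuf — 7 in total.

7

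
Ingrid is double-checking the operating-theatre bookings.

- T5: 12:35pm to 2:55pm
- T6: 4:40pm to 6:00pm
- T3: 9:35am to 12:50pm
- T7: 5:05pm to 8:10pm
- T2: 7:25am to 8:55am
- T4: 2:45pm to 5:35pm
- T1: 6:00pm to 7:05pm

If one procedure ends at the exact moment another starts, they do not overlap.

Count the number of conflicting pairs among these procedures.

6

Sorted by start: T2, T3, T5, T4, T6, T7, T1.
T3 starts after T2 ends, so nothing later overlaps T2 either.
T5 starts before T3 ends → T3 and T5 overlap.
T4 starts after T3 ends, so nothing later overlaps T3 either.
T4 starts before T5 ends → T5 and T4 overlap.
T6 starts after T5 ends, so nothing later overlaps T5 either.
T6 starts before T4 ends → T4 and T6 overlap.
T7 starts before T4 ends → T4 and T7 overlap.
T1 starts after T4 ends.
T7 starts before T6 ends → T6 and T7 overlap.
T1 starts exactly when T6 ends (back-to-back, no overlap).
T1 starts before T7 ends → T7 and T1 overlap.
Overlapping pairs: T1 & T7, T3 & T5, T4 & T5, T4 & T6, T4 & T7, T6 & T7 — 6 in total.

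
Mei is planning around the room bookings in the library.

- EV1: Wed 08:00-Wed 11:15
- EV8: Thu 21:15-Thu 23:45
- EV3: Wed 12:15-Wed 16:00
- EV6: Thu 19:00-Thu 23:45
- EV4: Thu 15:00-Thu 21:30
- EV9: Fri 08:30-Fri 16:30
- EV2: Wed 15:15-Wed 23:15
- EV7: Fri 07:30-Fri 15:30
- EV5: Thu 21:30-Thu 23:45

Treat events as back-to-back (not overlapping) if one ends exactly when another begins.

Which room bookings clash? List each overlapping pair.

EV2 & EV3, EV4 & EV6, EV4 & EV8, EV5 & EV6, EV5 & EV8, EV6 & EV8, EV7 & EV9

Two intervals overlap when each starts before the other ends.
Sorted by start: EV1, EV3, EV2, EV4, EV6, EV8, EV5, EV7, EV9.
EV3 starts after EV1 ends — done with EV1.
EV2 starts before EV3 ends → EV3 and EV2 overlap.
EV4 starts after EV3 ends — done with EV3.
EV4 starts after EV2 ends — done with EV2.
EV6 starts before EV4 ends → EV4 and EV6 overlap.
EV8 starts before EV4 ends → EV4 and EV8 overlap.
EV5 starts exactly when EV4 ends (back-to-back, no overlap) — done with EV4.
EV8 starts before EV6 ends → EV6 and EV8 overlap.
EV5 starts before EV6 ends → EV6 and EV5 overlap.
EV7 starts after EV6 ends — done with EV6.
EV5 starts before EV8 ends → EV8 and EV5 overlap.
EV7 starts after EV8 ends — done with EV8.
EV7 starts after EV5 ends — done with EV5.
EV9 starts before EV7 ends → EV7 and EV9 overlap.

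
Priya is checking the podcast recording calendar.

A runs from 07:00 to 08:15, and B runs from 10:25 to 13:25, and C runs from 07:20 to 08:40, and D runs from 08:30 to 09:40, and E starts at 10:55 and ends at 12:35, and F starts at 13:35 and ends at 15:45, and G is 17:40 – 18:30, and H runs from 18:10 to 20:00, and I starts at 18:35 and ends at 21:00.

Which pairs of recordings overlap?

Sorted by start: A, C, D, B, E, F, G, H, I.
C starts before A ends → A and C overlap.
D starts after A ends, so A has no further overlaps.
D starts before C ends → C and D overlap.
B starts after C ends, so C has no further overlaps.
B starts after D ends, so D has no further overlaps.
E starts before B ends → B and E overlap.
F starts after B ends, so B has no further overlaps.
F starts after E ends, so E has no further overlaps.
G starts after F ends, so F has no further overlaps.
H starts before G ends → G and H overlap.
I starts after G ends.
I starts before H ends → H and I overlap.

A & C, B & E, C & D, G & H, H & I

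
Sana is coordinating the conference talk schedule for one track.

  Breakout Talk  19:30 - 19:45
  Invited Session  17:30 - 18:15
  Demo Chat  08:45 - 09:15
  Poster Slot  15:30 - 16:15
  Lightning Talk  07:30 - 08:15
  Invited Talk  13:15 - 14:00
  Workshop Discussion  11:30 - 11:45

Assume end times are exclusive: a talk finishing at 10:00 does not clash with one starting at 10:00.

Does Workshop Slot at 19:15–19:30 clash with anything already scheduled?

No — it doesn't clash with anything

Lightning Talk: ends 08:15 at or before Workshop Slot starts 19:15 → clear.
Demo Chat: ends 09:15 at or before Workshop Slot starts 19:15 → clear.
Workshop Discussion: ends 11:45 at or before Workshop Slot starts 19:15 → clear.
Invited Talk: ends 14:00 at or before Workshop Slot starts 19:15 → clear.
Poster Slot: ends 16:15 at or before Workshop Slot starts 19:15 → clear.
Invited Session: ends 18:15 at or before Workshop Slot starts 19:15 → clear.
Breakout Talk: starts 19:30 at or after Workshop Slot ends 19:30 → clear.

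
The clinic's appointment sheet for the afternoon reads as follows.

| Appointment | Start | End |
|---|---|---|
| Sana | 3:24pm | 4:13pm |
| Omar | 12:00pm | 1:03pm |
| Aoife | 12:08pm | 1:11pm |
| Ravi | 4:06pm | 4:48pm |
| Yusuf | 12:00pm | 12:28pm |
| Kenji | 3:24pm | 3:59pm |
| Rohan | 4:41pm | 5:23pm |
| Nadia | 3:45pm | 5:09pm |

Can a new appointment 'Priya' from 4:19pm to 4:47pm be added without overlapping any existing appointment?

No — it overlaps Nadia, Ravi, Rohan

Omar: ends 1:03pm at or before Priya starts 4:19pm → clear.
Yusuf: ends 12:28pm at or before Priya starts 4:19pm → clear.
Aoife: ends 1:11pm at or before Priya starts 4:19pm → clear.
Sana: ends 4:13pm at or before Priya starts 4:19pm → clear.
Kenji: ends 3:59pm at or before Priya starts 4:19pm → clear.
Nadia: starts 3:45pm before Priya ends 4:47pm, and ends 5:09pm after Priya starts 4:19pm → overlap.
Ravi: starts 4:06pm before Priya ends 4:47pm, and ends 4:48pm after Priya starts 4:19pm → overlap.
Rohan: starts 4:41pm before Priya ends 4:47pm, and ends 5:23pm after Priya starts 4:19pm → overlap.
Priya overlaps Ravi, Rohan, Nadia.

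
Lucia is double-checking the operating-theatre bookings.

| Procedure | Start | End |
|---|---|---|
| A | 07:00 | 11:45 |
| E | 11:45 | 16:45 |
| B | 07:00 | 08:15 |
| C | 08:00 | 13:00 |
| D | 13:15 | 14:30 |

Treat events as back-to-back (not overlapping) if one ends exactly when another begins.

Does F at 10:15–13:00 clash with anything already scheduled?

Yes — it overlaps A, C, E

A: starts 07:00 before F ends 13:00, and ends 11:45 after F starts 10:15 → overlap.
B: ends 08:15 at or before F starts 10:15 → clear.
C: starts 08:00 before F ends 13:00, and ends 13:00 after F starts 10:15 → overlap.
E: starts 11:45 before F ends 13:00, and ends 16:45 after F starts 10:15 → overlap.
D: starts 13:15 at or after F ends 13:00 → clear.
F overlaps A, C, E.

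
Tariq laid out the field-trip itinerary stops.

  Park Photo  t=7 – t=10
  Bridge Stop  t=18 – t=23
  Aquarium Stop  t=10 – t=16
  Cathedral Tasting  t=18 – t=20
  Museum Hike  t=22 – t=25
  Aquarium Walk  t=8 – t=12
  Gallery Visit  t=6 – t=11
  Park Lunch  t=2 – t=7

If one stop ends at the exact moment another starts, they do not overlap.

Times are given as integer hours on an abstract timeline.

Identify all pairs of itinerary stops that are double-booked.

Sorted by start: Park Lunch, Gallery Visit, Park Photo, Aquarium Walk, Aquarium Stop, Cathedral Tasting, Bridge Stop, Museum Hike.
Gallery Visit starts before Park Lunch ends → Park Lunch and Gallery Visit overlap.
Park Photo starts exactly when Park Lunch ends (back-to-back, no overlap), so Park Lunch has no further overlaps.
Park Photo starts before Gallery Visit ends → Gallery Visit and Park Photo overlap.
Aquarium Walk starts before Gallery Visit ends → Gallery Visit and Aquarium Walk overlap.
Aquarium Stop starts before Gallery Visit ends → Gallery Visit and Aquarium Stop overlap.
Cathedral Tasting starts after Gallery Visit ends, so Gallery Visit has no further overlaps.
Aquarium Walk starts before Park Photo ends → Park Photo and Aquarium Walk overlap.
Aquarium Stop starts exactly when Park Photo ends (back-to-back, no overlap), so Park Photo has no further overlaps.
Aquarium Stop starts before Aquarium Walk ends → Aquarium Walk and Aquarium Stop overlap.
Cathedral Tasting starts after Aquarium Walk ends, so Aquarium Walk has no further overlaps.
Cathedral Tasting starts after Aquarium Stop ends, so Aquarium Stop has no further overlaps.
Bridge Stop starts before Cathedral Tasting ends → Cathedral Tasting and Bridge Stop overlap.
Museum Hike starts after Cathedral Tasting ends.
Museum Hike starts before Bridge Stop ends → Bridge Stop and Museum Hike overlap.

Aquarium Stop & Aquarium Walk, Aquarium Stop & Gallery Visit, Aquarium Walk & Gallery Visit, Aquarium Walk & Park Photo, Bridge Stop & Cathedral Tasting, Bridge Stop & Museum Hike, Gallery Visit & Park Lunch, Gallery Visit & Park Photo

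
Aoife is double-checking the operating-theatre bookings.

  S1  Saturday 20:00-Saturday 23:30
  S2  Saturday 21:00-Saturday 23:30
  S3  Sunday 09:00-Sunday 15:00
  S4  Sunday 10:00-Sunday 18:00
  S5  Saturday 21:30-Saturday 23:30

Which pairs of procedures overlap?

Sorted by start: S1, S2, S5, S3, S4.
S2 starts before S1 ends → S1 and S2 overlap.
S5 starts before S1 ends → S1 and S5 overlap.
S3 starts after S1 ends, so nothing later overlaps S1 either.
S5 starts before S2 ends → S2 and S5 overlap.
S3 starts after S2 ends, so nothing later overlaps S2 either.
S3 starts after S5 ends, so nothing later overlaps S5 either.
S4 starts before S3 ends → S3 and S4 overlap.

S1 & S2, S1 & S5, S2 & S5, S3 & S4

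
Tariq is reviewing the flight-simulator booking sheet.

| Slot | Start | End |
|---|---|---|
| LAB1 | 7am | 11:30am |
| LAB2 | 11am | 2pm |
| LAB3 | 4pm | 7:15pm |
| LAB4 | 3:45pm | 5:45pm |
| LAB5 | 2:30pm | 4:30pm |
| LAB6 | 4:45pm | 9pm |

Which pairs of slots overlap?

LAB1 & LAB2, LAB3 & LAB4, LAB3 & LAB5, LAB3 & LAB6, LAB4 & LAB5, LAB4 & LAB6

Sorted by start: LAB1, LAB2, LAB5, LAB4, LAB3, LAB6.
LAB2 starts before LAB1 ends → LAB1 and LAB2 overlap.
LAB5 starts after LAB1 ends — done with LAB1.
LAB5 starts after LAB2 ends — done with LAB2.
LAB4 starts before LAB5 ends → LAB5 and LAB4 overlap.
LAB3 starts before LAB5 ends → LAB5 and LAB3 overlap.
LAB6 starts after LAB5 ends.
LAB3 starts before LAB4 ends → LAB4 and LAB3 overlap.
LAB6 starts before LAB4 ends → LAB4 and LAB6 overlap.
LAB6 starts before LAB3 ends → LAB3 and LAB6 overlap.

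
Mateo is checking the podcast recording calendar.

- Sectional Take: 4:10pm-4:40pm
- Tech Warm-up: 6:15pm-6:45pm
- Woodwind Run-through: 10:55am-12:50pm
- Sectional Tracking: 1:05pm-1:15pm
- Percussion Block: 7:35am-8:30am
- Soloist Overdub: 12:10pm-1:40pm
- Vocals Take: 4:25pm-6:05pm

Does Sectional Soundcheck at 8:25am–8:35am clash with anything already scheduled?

Yes — it overlaps Percussion Block

Percussion Block: starts 7:35am before Sectional Soundcheck ends 8:35am, and ends 8:30am after Sectional Soundcheck starts 8:25am → overlap.
Woodwind Run-through: starts 10:55am at or after Sectional Soundcheck ends 8:35am → clear.
Soloist Overdub: starts 12:10pm at or after Sectional Soundcheck ends 8:35am → clear.
Sectional Tracking: starts 1:05pm at or after Sectional Soundcheck ends 8:35am → clear.
Sectional Take: starts 4:10pm at or after Sectional Soundcheck ends 8:35am → clear.
Vocals Take: starts 4:25pm at or after Sectional Soundcheck ends 8:35am → clear.
Tech Warm-up: starts 6:15pm at or after Sectional Soundcheck ends 8:35am → clear.
Sectional Soundcheck overlaps Percussion Block.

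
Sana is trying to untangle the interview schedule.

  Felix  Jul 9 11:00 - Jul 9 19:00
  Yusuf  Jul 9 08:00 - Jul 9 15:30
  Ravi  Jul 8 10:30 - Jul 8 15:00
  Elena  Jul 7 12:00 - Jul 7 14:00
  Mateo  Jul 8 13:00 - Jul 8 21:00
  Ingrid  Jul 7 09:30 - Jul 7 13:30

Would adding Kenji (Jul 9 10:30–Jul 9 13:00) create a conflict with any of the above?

Yes — it overlaps Felix, Yusuf

Ingrid: ends Jul 7 13:30 at or before Kenji starts Jul 9 10:30 → clear.
Elena: ends Jul 7 14:00 at or before Kenji starts Jul 9 10:30 → clear.
Ravi: ends Jul 8 15:00 at or before Kenji starts Jul 9 10:30 → clear.
Mateo: ends Jul 8 21:00 at or before Kenji starts Jul 9 10:30 → clear.
Yusuf: starts Jul 9 08:00 before Kenji ends Jul 9 13:00, and ends Jul 9 15:30 after Kenji starts Jul 9 10:30 → overlap.
Felix: starts Jul 9 11:00 before Kenji ends Jul 9 13:00, and ends Jul 9 19:00 after Kenji starts Jul 9 10:30 → overlap.
Kenji overlaps Yusuf, Felix.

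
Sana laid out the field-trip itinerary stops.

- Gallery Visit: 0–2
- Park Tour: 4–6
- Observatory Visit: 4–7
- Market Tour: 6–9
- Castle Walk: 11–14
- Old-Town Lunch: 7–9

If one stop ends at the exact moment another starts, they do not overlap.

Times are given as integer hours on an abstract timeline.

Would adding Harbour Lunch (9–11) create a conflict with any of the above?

Gallery Visit: ends 2 at or before Harbour Lunch starts 9 → clear.
Park Tour: ends 6 at or before Harbour Lunch starts 9 → clear.
Observatory Visit: ends 7 at or before Harbour Lunch starts 9 → clear.
Market Tour: ends 9 at or before Harbour Lunch starts 9 → clear.
Old-Town Lunch: ends 9 at or before Harbour Lunch starts 9 → clear.
Castle Walk: starts 11 at or after Harbour Lunch ends 11 → clear.

No — it doesn't clash with anything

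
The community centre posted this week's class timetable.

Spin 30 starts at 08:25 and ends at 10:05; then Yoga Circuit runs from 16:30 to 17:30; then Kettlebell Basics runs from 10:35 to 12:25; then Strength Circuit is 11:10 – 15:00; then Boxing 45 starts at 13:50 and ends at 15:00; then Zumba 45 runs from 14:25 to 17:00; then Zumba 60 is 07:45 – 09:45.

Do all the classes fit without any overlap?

No

Check each pair: they overlap iff neither finishes before the other starts.
Sorted by start: Zumba 60, Spin 30, Kettlebell Basics, Strength Circuit, Boxing 45, Zumba 45, Yoga Circuit.
Spin 30 starts before Zumba 60 ends → Zumba 60 and Spin 30 overlap.
That's a conflict, so the schedule is not conflict-free.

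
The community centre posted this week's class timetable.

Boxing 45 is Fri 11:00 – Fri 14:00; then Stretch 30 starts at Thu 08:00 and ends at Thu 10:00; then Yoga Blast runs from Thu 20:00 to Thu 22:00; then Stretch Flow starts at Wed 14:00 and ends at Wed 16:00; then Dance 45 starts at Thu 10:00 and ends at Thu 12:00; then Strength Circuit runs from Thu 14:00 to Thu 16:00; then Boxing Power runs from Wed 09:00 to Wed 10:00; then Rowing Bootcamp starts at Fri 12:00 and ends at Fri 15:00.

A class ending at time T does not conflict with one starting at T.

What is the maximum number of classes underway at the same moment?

Walk through starts and ends in time order (an end at T is processed before a start at T):
Wed 09:00 start Boxing Power → 1
Wed 10:00 end Boxing Power → 0
Wed 14:00 start Stretch Flow → 1
Wed 16:00 end Stretch Flow → 0
Thu 08:00 start Stretch 30 → 1
Thu 10:00 end Stretch 30 → 0
Thu 10:00 start Dance 45 → 1
Thu 12:00 end Dance 45 → 0
Thu 14:00 start Strength Circuit → 1
Thu 16:00 end Strength Circuit → 0
Thu 20:00 start Yoga Blast → 1
Thu 22:00 end Yoga Blast → 0
Fri 11:00 start Boxing 45 → 1
Fri 12:00 start Rowing Bootcamp → 2
Fri 14:00 end Boxing 45 → 1
Fri 15:00 end Rowing Bootcamp → 0
Peak is 2, at Fri 12:00 (Boxing 45, Rowing Bootcamp).

2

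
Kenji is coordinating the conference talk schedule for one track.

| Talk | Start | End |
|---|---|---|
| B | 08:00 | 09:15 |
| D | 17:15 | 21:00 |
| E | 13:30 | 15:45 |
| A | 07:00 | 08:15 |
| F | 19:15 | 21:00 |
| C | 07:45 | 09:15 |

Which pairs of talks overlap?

Sorted by start: A, C, B, E, D, F.
C starts before A ends → A and C overlap.
B starts before A ends → A and B overlap.
E starts after A ends, so nothing later overlaps A either.
B starts before C ends → C and B overlap.
E starts after C ends, so nothing later overlaps C either.
E starts after B ends, so nothing later overlaps B either.
D starts after E ends, so nothing later overlaps E either.
F starts before D ends → D and F overlap.

A & B, A & C, B & C, D & F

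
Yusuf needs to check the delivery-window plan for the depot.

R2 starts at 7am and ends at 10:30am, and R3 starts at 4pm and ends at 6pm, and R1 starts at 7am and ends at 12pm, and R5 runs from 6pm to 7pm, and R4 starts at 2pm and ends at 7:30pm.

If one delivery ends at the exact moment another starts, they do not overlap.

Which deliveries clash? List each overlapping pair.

Two intervals overlap when each starts before the other ends.
Sorted by start: R1, R2, R4, R3, R5.
R2 starts before R1 ends → R1 and R2 overlap.
R4 starts after R1 ends, so R1 has no further overlaps.
R4 starts after R2 ends, so R2 has no further overlaps.
R3 starts before R4 ends → R4 and R3 overlap.
R5 starts before R4 ends → R4 and R5 overlap.
R5 starts exactly when R3 ends (back-to-back, no overlap).

R1 & R2, R3 & R4, R4 & R5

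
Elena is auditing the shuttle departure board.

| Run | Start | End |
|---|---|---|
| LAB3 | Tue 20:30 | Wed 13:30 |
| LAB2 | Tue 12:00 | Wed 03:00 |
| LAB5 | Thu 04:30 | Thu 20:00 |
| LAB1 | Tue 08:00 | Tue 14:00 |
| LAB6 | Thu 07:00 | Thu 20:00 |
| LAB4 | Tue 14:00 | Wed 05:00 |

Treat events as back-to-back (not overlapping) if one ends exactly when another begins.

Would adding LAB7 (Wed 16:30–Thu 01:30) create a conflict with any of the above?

No — it doesn't clash with anything

LAB1: ends Tue 14:00 at or before LAB7 starts Wed 16:30 → clear.
LAB2: ends Wed 03:00 at or before LAB7 starts Wed 16:30 → clear.
LAB4: ends Wed 05:00 at or before LAB7 starts Wed 16:30 → clear.
LAB3: ends Wed 13:30 at or before LAB7 starts Wed 16:30 → clear.
LAB5: starts Thu 04:30 at or after LAB7 ends Thu 01:30 → clear.
LAB6: starts Thu 07:00 at or after LAB7 ends Thu 01:30 → clear.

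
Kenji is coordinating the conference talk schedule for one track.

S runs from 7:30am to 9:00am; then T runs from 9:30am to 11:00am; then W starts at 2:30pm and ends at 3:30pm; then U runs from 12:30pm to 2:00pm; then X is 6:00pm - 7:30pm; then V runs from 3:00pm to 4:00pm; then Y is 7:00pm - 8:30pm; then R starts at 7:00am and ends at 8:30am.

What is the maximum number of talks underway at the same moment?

2

Sort all start/end points and keep a running count:
7:00am start R → 1
7:30am start S → 2
8:30am end R → 1
9:00am end S → 0
9:30am start T → 1
11:00am end T → 0
12:30pm start U → 1
2:00pm end U → 0
2:30pm start W → 1
3:00pm start V → 2
3:30pm end W → 1
4:00pm end V → 0
6:00pm start X → 1
7:00pm start Y → 2
7:30pm end X → 1
8:30pm end Y → 0
Peak is 2, at 7:30am (R, S).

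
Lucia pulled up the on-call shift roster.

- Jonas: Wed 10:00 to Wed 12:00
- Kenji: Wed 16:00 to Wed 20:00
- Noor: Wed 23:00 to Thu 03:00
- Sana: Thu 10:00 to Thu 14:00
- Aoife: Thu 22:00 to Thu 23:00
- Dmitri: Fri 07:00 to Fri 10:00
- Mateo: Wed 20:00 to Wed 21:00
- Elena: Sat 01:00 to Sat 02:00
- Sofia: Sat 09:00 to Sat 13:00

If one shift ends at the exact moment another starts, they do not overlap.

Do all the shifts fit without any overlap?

Sorted by start: Jonas, Kenji, Mateo, Noor, Sana, Aoife, Dmitri, Elena, Sofia.
Kenji starts after Jonas ends; Jonas is clear from here.
Mateo starts exactly when Kenji ends (back-to-back, no overlap); Kenji is clear from here.
Noor starts after Mateo ends; Mateo is clear from here.
Sana starts after Noor ends; Noor is clear from here.
Aoife starts after Sana ends; Sana is clear from here.
Dmitri starts after Aoife ends; Aoife is clear from here.
Elena starts after Dmitri ends; Dmitri is clear from here.
Sofia starts after Elena ends.
Every pair is clear; the schedule has no overlaps.

Yes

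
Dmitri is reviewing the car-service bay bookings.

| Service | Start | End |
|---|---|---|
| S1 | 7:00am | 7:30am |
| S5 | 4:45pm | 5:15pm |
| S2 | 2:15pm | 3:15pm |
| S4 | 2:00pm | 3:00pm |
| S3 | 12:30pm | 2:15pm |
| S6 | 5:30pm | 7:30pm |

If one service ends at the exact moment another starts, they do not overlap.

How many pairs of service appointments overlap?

Two intervals overlap when each starts before the other ends.
Sorted by start: S1, S3, S4, S2, S5, S6.
S3 starts after S1 ends, so nothing later overlaps S1 either.
S4 starts before S3 ends → S3 and S4 overlap.
S2 starts exactly when S3 ends (back-to-back, no overlap), so nothing later overlaps S3 either.
S2 starts before S4 ends → S4 and S2 overlap.
S5 starts after S4 ends, so nothing later overlaps S4 either.
S5 starts after S2 ends, so nothing later overlaps S2 either.
S6 starts after S5 ends.
Overlapping pairs: S2 & S4, S3 & S4 — 2 in total.

2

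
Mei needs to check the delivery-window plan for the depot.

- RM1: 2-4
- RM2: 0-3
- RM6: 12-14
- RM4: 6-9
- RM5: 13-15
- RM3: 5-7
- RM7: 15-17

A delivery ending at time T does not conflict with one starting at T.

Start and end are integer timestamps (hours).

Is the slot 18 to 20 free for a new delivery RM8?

Yes — the slot is free

RM2: ends 3 at or before RM8 starts 18 → clear.
RM1: ends 4 at or before RM8 starts 18 → clear.
RM3: ends 7 at or before RM8 starts 18 → clear.
RM4: ends 9 at or before RM8 starts 18 → clear.
RM6: ends 14 at or before RM8 starts 18 → clear.
RM5: ends 15 at or before RM8 starts 18 → clear.
RM7: ends 17 at or before RM8 starts 18 → clear.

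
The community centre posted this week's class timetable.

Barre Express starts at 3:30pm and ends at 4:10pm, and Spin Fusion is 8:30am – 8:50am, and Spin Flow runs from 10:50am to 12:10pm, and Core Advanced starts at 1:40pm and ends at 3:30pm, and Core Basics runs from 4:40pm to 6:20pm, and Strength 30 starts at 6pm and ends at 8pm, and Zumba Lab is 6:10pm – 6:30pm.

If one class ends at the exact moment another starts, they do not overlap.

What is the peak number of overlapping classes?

Sort all start/end points and keep a running count:
8:30am start Spin Fusion → 1
8:50am end Spin Fusion → 0
10:50am start Spin Flow → 1
12:10pm end Spin Flow → 0
1:40pm start Core Advanced → 1
3:30pm end Core Advanced → 0
3:30pm start Barre Express → 1
4:10pm end Barre Express → 0
4:40pm start Core Basics → 1
6pm start Strength 30 → 2
6:10pm start Zumba Lab → 3
6:20pm end Core Basics → 2
6:30pm end Zumba Lab → 1
8pm end Strength 30 → 0
Peak is 3, at 6:10pm (Core Basics, Strength 30, Zumba Lab).

3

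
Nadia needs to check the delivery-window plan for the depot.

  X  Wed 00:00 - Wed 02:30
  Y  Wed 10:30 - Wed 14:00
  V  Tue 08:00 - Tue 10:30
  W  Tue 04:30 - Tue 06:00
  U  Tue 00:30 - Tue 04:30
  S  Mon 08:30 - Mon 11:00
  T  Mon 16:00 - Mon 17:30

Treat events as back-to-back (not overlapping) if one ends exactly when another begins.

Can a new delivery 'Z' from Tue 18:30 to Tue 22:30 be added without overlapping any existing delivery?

Yes — the slot is free

S: ends Mon 11:00 at or before Z starts Tue 18:30 → clear.
T: ends Mon 17:30 at or before Z starts Tue 18:30 → clear.
U: ends Tue 04:30 at or before Z starts Tue 18:30 → clear.
W: ends Tue 06:00 at or before Z starts Tue 18:30 → clear.
V: ends Tue 10:30 at or before Z starts Tue 18:30 → clear.
X: starts Wed 00:00 at or after Z ends Tue 22:30 → clear.
Y: starts Wed 10:30 at or after Z ends Tue 22:30 → clear.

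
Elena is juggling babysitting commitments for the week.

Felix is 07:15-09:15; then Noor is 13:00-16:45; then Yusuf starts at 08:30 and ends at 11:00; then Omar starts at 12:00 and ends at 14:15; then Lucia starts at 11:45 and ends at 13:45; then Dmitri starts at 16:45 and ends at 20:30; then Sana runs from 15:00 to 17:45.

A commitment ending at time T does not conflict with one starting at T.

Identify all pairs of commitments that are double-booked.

Dmitri & Sana, Felix & Yusuf, Lucia & Noor, Lucia & Omar, Noor & Omar, Noor & Sana

Sorted by start: Felix, Yusuf, Lucia, Omar, Noor, Sana, Dmitri.
Yusuf starts before Felix ends → Felix and Yusuf overlap.
Lucia starts after Felix ends, so nothing later overlaps Felix either.
Lucia starts after Yusuf ends, so nothing later overlaps Yusuf either.
Omar starts before Lucia ends → Lucia and Omar overlap.
Noor starts before Lucia ends → Lucia and Noor overlap.
Sana starts after Lucia ends, so nothing later overlaps Lucia either.
Noor starts before Omar ends → Omar and Noor overlap.
Sana starts after Omar ends, so nothing later overlaps Omar either.
Sana starts before Noor ends → Noor and Sana overlap.
Dmitri starts exactly when Noor ends (back-to-back, no overlap).
Dmitri starts before Sana ends → Sana and Dmitri overlap.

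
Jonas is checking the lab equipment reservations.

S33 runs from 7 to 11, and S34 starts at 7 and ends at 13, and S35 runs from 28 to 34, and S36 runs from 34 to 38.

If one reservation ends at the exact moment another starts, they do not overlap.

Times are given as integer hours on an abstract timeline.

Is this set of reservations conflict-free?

No

Two intervals overlap when each starts before the other ends.
Sorted by start: S33, S34, S35, S36.
S34 starts before S33 ends → S33 and S34 overlap.
That's a conflict, so the schedule is not conflict-free.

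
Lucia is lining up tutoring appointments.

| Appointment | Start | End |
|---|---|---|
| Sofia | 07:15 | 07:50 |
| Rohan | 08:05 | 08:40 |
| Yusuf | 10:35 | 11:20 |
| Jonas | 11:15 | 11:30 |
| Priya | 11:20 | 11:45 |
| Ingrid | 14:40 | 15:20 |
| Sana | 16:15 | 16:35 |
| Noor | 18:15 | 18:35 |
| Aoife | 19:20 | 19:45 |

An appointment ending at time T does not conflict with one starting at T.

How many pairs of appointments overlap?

2

Sorted by start: Sofia, Rohan, Yusuf, Jonas, Priya, Ingrid, Sana, Noor, Aoife.
Rohan starts after Sofia ends, so nothing later overlaps Sofia either.
Yusuf starts after Rohan ends, so nothing later overlaps Rohan either.
Jonas starts before Yusuf ends → Yusuf and Jonas overlap.
Priya starts exactly when Yusuf ends (back-to-back, no overlap), so nothing later overlaps Yusuf either.
Priya starts before Jonas ends → Jonas and Priya overlap.
Ingrid starts after Jonas ends, so nothing later overlaps Jonas either.
Ingrid starts after Priya ends, so nothing later overlaps Priya either.
Sana starts after Ingrid ends, so nothing later overlaps Ingrid either.
Noor starts after Sana ends, so nothing later overlaps Sana either.
Aoife starts after Noor ends.
Overlapping pairs: Jonas & Priya, Jonas & Yusuf — 2 in total.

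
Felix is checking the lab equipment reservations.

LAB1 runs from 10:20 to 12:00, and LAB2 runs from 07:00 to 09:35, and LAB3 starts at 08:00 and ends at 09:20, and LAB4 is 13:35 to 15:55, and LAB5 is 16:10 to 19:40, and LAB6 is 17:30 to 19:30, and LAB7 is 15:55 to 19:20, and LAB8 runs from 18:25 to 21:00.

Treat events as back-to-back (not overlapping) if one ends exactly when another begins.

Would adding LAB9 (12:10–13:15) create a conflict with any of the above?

No — it doesn't clash with anything

LAB2: ends 09:35 at or before LAB9 starts 12:10 → clear.
LAB3: ends 09:20 at or before LAB9 starts 12:10 → clear.
LAB1: ends 12:00 at or before LAB9 starts 12:10 → clear.
LAB4: starts 13:35 at or after LAB9 ends 13:15 → clear.
LAB7: starts 15:55 at or after LAB9 ends 13:15 → clear.
LAB5: starts 16:10 at or after LAB9 ends 13:15 → clear.
LAB6: starts 17:30 at or after LAB9 ends 13:15 → clear.
LAB8: starts 18:25 at or after LAB9 ends 13:15 → clear.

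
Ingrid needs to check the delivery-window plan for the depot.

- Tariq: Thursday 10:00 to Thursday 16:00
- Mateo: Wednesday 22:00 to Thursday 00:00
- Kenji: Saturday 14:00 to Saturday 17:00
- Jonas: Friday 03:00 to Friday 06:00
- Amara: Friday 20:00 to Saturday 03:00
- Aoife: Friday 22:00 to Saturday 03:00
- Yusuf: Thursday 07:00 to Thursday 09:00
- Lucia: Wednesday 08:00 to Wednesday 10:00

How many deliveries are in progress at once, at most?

2

Sort all start/end points and keep a running count:
Wednesday 08:00 start Lucia → 1
Wednesday 10:00 end Lucia → 0
Wednesday 22:00 start Mateo → 1
Thursday 00:00 end Mateo → 0
Thursday 07:00 start Yusuf → 1
Thursday 09:00 end Yusuf → 0
Thursday 10:00 start Tariq → 1
Thursday 16:00 end Tariq → 0
Friday 03:00 start Jonas → 1
Friday 06:00 end Jonas → 0
Friday 20:00 start Amara → 1
Friday 22:00 start Aoife → 2
Saturday 03:00 end Amara → 1
Saturday 03:00 end Aoife → 0
Saturday 14:00 start Kenji → 1
Saturday 17:00 end Kenji → 0
Peak is 2, at Friday 22:00 (Amara, Aoife).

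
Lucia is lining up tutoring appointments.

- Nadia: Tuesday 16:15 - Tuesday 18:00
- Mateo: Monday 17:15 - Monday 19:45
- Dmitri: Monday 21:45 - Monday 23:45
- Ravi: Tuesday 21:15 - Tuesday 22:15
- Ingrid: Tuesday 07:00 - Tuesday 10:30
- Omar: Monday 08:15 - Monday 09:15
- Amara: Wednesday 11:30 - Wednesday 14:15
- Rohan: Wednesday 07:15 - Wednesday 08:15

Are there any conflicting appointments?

No

Two intervals overlap when each starts before the other ends.
Sorted by start: Omar, Mateo, Dmitri, Ingrid, Nadia, Ravi, Rohan, Amara.
Mateo starts after Omar ends; Omar is clear from here.
Dmitri starts after Mateo ends; Mateo is clear from here.
Ingrid starts after Dmitri ends; Dmitri is clear from here.
Nadia starts after Ingrid ends; Ingrid is clear from here.
Ravi starts after Nadia ends; Nadia is clear from here.
Rohan starts after Ravi ends; Ravi is clear from here.
Amara starts after Rohan ends.
Every pair is clear; the schedule has no overlaps.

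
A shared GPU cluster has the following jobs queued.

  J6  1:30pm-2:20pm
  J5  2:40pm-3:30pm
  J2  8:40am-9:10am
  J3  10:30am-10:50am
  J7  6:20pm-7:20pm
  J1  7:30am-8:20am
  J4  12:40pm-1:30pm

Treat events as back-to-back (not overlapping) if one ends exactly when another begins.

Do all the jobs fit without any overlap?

Sorted by start: J1, J2, J3, J4, J6, J5, J7.
J2 starts after J1 ends, so nothing later overlaps J1 either.
J3 starts after J2 ends, so nothing later overlaps J2 either.
J4 starts after J3 ends, so nothing later overlaps J3 either.
J6 starts exactly when J4 ends (back-to-back, no overlap), so nothing later overlaps J4 either.
J5 starts after J6 ends, so nothing later overlaps J6 either.
J7 starts after J5 ends.
Every pair is clear; the schedule has no overlaps.

Yes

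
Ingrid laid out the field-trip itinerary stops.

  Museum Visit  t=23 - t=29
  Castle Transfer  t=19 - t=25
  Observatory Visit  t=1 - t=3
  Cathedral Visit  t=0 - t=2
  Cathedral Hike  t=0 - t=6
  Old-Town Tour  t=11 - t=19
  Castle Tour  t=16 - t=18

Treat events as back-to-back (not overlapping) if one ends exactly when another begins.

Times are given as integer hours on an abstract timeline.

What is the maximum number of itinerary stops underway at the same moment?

3

Sort all start/end points and keep a running count:
t=0 start Cathedral Hike → 1
t=0 start Cathedral Visit → 2
t=1 start Observatory Visit → 3
t=2 end Cathedral Visit → 2
t=3 end Observatory Visit → 1
t=6 end Cathedral Hike → 0
t=11 start Old-Town Tour → 1
t=16 start Castle Tour → 2
t=18 end Castle Tour → 1
t=19 end Old-Town Tour → 0
t=19 start Castle Transfer → 1
t=23 start Museum Visit → 2
t=25 end Castle Transfer → 1
t=29 end Museum Visit → 0
Peak is 3, at t=1 (Cathedral Hike, Cathedral Visit, Observatory Visit).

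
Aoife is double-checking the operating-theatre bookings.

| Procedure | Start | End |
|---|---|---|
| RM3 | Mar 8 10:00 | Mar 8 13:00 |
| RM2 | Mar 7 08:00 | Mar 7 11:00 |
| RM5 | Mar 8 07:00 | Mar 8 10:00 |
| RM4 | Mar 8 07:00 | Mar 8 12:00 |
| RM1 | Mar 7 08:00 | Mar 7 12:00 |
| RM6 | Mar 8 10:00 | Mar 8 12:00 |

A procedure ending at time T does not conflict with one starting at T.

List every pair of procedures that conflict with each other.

Sorted by start: RM1, RM2, RM4, RM5, RM3, RM6.
RM2 starts before RM1 ends → RM1 and RM2 overlap.
RM4 starts after RM1 ends, so RM1 has no further overlaps.
RM4 starts after RM2 ends, so RM2 has no further overlaps.
RM5 starts before RM4 ends → RM4 and RM5 overlap.
RM3 starts before RM4 ends → RM4 and RM3 overlap.
RM6 starts before RM4 ends → RM4 and RM6 overlap.
RM3 starts exactly when RM5 ends (back-to-back, no overlap), so RM5 has no further overlaps.
RM6 starts before RM3 ends → RM3 and RM6 overlap.

RM1 & RM2, RM3 & RM4, RM3 & RM6, RM4 & RM5, RM4 & RM6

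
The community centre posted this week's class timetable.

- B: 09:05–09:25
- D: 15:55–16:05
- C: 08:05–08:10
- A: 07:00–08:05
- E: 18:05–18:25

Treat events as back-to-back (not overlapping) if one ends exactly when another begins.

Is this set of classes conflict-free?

Sorted by start: A, C, B, D, E.
C starts exactly when A ends (back-to-back, no overlap), so nothing later overlaps A either.
B starts after C ends, so nothing later overlaps C either.
D starts after B ends, so nothing later overlaps B either.
E starts after D ends.
Every pair is clear; the schedule has no overlaps.

Yes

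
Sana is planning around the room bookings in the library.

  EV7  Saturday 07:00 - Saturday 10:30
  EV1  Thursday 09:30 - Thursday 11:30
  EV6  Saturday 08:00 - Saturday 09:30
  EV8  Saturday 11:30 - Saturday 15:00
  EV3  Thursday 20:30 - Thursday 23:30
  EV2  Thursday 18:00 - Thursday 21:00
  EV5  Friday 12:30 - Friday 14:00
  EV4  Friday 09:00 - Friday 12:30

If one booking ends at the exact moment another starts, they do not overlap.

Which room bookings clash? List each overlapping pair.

EV2 & EV3, EV6 & EV7

Two intervals overlap when each starts before the other ends.
Sorted by start: EV1, EV2, EV3, EV4, EV5, EV7, EV6, EV8.
EV2 starts after EV1 ends — done with EV1.
EV3 starts before EV2 ends → EV2 and EV3 overlap.
EV4 starts after EV2 ends — done with EV2.
EV4 starts after EV3 ends — done with EV3.
EV5 starts exactly when EV4 ends (back-to-back, no overlap) — done with EV4.
EV7 starts after EV5 ends — done with EV5.
EV6 starts before EV7 ends → EV7 and EV6 overlap.
EV8 starts after EV7 ends.
EV8 starts after EV6 ends.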